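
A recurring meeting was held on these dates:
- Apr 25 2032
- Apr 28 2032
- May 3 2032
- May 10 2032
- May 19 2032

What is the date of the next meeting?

May 30 2032

Intervals are 3, 5, 7, 9 days — an arithmetic progression with common difference 2.
Next gap: 11 days. May 19 2032 + 11 days = May 30 2032.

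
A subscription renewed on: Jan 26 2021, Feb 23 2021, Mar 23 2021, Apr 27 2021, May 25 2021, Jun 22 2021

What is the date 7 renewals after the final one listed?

These are Tuesdays at 28- or 35-day spacing (28, 28, 35, 28, 28).
The pattern: 4th Tuesday of the month.
4th Tuesday of July 2021: Jul 27 2021.
August 2021 — 4th Tuesday is Aug 24 2021.
4th Tuesday of September 2021: Sep 28 2021.
October 2021 — 4th Tuesday is Oct 26 2021.
4th Tuesday of November 2021: Nov 23 2021.
4th Tuesday of December 2021: Dec 28 2021.
January 2022 — 4th Tuesday is Jan 25 2022.

Jan 25 2022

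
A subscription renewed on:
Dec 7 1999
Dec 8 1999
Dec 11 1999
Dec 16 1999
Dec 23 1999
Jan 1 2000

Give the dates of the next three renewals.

Jan 12 2000, Jan 25 2000, Feb 9 2000

Intervals are 1, 3, 5, 7, 9 days — an arithmetic progression with common difference 2.
Next gap: 11 days. Jan 1 2000 + 11 days = Jan 12 2000.
Next gap: 13 days. Jan 12 2000 + 13 days = Jan 25 2000.
Next gap: 15 days. Jan 25 2000 + 15 days = Feb 9 2000.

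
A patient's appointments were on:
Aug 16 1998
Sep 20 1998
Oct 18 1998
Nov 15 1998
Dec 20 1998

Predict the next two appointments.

Jan 17 1999, Feb 21 1999

These are Sundays at 28- or 35-day spacing (35, 28, 28, 35).
The pattern: 3rd Sunday of the month.
January 1999 — 3rd Sunday is Jan 17 1999.
February 1999 — 3rd Sunday is Feb 21 1999.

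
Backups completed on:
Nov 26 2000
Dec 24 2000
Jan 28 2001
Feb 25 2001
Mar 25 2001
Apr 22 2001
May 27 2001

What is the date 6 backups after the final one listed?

Gaps: 28, 35, 28, 28, 28, 35 days — a mix of 28 and 35. Every date is a Sunday.
Each is the 4th Sunday of its month.
June 2001 — 4th Sunday is Jun 24 2001.
July 2001 — 4th Sunday is Jul 22 2001.
August 2001 — 4th Sunday is Aug 26 2001.
4th Sunday of September 2001: Sep 23 2001.
4th Sunday of October 2001: Oct 28 2001.
4th Sunday of November 2001: Nov 25 2001.

Nov 25 2001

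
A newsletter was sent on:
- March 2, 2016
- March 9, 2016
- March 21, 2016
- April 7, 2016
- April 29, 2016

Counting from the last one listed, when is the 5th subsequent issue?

October 31, 2016

Intervals are 7, 12, 17, 22 days — an arithmetic progression with common difference 5.
Next gap: 27 days. April 29, 2016 + 27 days = May 26, 2016.
Next gap: 32 days. May 26, 2016 + 32 days = June 27, 2016.
Next gap: 37 days. June 27, 2016 + 37 days = August 3, 2016.
Next gap: 42 days. August 3, 2016 + 42 days = September 14, 2016.
Next gap: 47 days. September 14, 2016 + 47 days = October 31, 2016.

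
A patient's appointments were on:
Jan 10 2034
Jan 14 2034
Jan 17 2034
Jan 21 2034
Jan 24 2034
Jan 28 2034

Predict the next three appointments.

Jan 31 2034, Feb 4 2034, Feb 7 2034

Every event lands on a Tuesday or Saturday (gaps cycle 4, 3, 4, 3, 4).
So the schedule is: every Tuesday and Saturday.
Next Tuesday: Jan 31 2034.
Next Saturday: Feb 4 2034.
Next Tuesday: Feb 7 2034.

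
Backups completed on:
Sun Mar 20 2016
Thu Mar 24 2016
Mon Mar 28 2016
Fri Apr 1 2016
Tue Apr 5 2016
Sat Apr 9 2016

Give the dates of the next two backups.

Wed Apr 13 2016, Sun Apr 17 2016

The spacing is 4, 4, 4, 4, 4 days — always 4 days.
Sat Apr 9 2016 + 4 days = Wed Apr 13 2016.
Wed Apr 13 2016 + 4 days = Sun Apr 17 2016.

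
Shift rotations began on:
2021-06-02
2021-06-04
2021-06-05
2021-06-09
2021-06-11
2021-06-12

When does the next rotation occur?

2021-06-16

The gap pattern 2, 1, 4, 2, 1 repeats every 3 events.
These are the Wednesdays, Fridays and Saturdays of each week.
Next Wednesday: 2021-06-16.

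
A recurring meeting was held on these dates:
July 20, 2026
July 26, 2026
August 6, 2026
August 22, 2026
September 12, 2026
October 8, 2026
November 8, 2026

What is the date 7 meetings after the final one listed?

October 31, 2027

The spacing grows by 5 each time: 6, 11, 16, 21, 26, 31 days.
Next gap: 36 days. November 8, 2026 + 36 days = December 14, 2026.
Next gap: 41 days. December 14, 2026 + 41 days = January 24, 2027.
Next gap: 46 days. January 24, 2027 + 46 days = March 11, 2027.
Next gap: 51 days. March 11, 2027 + 51 days = May 1, 2027.
Next gap: 56 days. May 1, 2027 + 56 days = June 26, 2027.
Next gap: 61 days. June 26, 2027 + 61 days = August 26, 2027.
Next gap: 66 days. August 26, 2027 + 66 days = October 31, 2027.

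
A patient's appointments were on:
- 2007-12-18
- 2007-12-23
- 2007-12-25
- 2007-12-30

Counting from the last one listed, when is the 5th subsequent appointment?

2008-01-15

Every event lands on a Tuesday or Sunday (gaps cycle 5, 2, 5).
So the schedule is: every Tuesday and Sunday.
The following Tuesday is 2008-01-01.
Next Sunday: 2008-01-06.
Next Tuesday: 2008-01-08.
The following Sunday is 2008-01-13.
The following Tuesday is 2008-01-15.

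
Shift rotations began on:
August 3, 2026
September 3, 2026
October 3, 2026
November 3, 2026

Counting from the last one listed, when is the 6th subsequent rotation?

Gaps: 31, 30, 31 days — not constant. Every event is on the 3rd of the month.
Pattern: the 3rd of each month.
Next: December 2026 → December 3, 2026.
Next: January 2027 → January 3, 2027.
February 2027: February 3, 2027.
Next: March 2027 → March 3, 2027.
Next: April 2027 → April 3, 2027.
May 2027: May 3, 2027.

May 3, 2027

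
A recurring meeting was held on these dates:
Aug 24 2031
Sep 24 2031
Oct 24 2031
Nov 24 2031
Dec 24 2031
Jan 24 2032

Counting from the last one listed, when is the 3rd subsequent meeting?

Each date is the 24th; the gaps (31, 30, 31, 30, 31) track the month lengths.
The rule is the 24th of each month.
Next: February 2032 → Feb 24 2032.
Next: March 2032 → Mar 24 2032.
Next: April 2032 → Apr 24 2032.

Apr 24 2032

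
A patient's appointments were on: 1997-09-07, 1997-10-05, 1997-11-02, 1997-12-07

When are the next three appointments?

Gaps: 28, 28, 35 days — a mix of 28 and 35. Every date is a Sunday.
Each is the 1st Sunday of its month.
January 1998 — 1st Sunday is 1998-01-04.
1st Sunday of February 1998: 1998-02-01.
1st Sunday of March 1998: 1998-03-01.

1998-01-04, 1998-02-01, 1998-03-01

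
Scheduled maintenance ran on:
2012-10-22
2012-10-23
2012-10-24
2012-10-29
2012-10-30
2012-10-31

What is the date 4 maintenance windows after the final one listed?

2012-11-12

Gaps: 1, 1, 5, 1, 1 days — not constant, but cyclic with period 3.
The events fall on every Monday, Tuesday and Wednesday.
The following Monday is 2012-11-05.
The following Tuesday is 2012-11-06.
Next Wednesday: 2012-11-07.
The following Monday is 2012-11-12.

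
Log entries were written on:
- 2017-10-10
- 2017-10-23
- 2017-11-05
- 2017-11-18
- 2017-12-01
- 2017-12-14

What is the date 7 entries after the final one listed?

The spacing is 13, 13, 13, 13, 13 days — always 13 days.
2017-12-14 + 13 days = 2017-12-27.
2017-12-27 + 13 days = 2018-01-09.
2018-01-09 + 13 days = 2018-01-22.
2018-01-22 + 13 days = 2018-02-04.
2018-02-04 + 13 days = 2018-02-17.
2018-02-17 + 13 days = 2018-03-02.
2018-03-02 + 13 days = 2018-03-15.

2018-03-15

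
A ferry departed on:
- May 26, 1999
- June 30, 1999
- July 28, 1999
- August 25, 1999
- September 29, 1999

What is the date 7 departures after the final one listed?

These are Wednesdays with 35, 28, 28, 35-day gaps.
Each is the final Wednesday of its month — June 30, 1999 is past the 28th, so '4th Wednesday' doesn't fit.
Last Wednesday of October 1999: October 27, 1999.
Last Wednesday of November 1999: November 24, 1999.
Last Wednesday of December 1999: December 29, 1999.
January 2000 ends with Wednesday January 26, 2000.
Last Wednesday of February 2000: February 23, 2000.
March 2000 ends with Wednesday March 29, 2000.
Last Wednesday of April 2000: April 26, 2000.

April 26, 2000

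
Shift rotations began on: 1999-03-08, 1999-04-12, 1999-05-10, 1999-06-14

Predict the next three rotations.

Gaps: 35, 28, 35 days — a mix of 28 and 35. Every date is a Monday.
Each is the 2nd Monday of its month.
July 1999 — 2nd Monday is 1999-07-12.
August 1999 — 2nd Monday is 1999-08-09.
2nd Monday of September 1999: 1999-09-13.

1999-07-12, 1999-08-09, 1999-09-13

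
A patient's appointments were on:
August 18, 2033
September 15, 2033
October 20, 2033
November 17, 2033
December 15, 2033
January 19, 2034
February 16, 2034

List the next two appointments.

March 16, 2034; April 20, 2034

These are Thursdays at 28- or 35-day spacing (28, 35, 28, 28, 35, 28).
The pattern: 3rd Thursday of the month.
March 2034 — 3rd Thursday is March 16, 2034.
April 2034 — 3rd Thursday is April 20, 2034.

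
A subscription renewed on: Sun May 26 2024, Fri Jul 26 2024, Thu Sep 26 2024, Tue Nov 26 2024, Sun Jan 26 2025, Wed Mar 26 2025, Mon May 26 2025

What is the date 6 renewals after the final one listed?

Tue May 26 2026

The day-of-month is always 26 (61, 62, 61, 61, 59, 61 days between events).
So this recurs on the 26th of every 2 months.
July 2025: Sat Jul 26 2025.
September 2025: Fri Sep 26 2025.
Next: November 2025 → Wed Nov 26 2025.
Next: January 2026 → Mon Jan 26 2026.
Next: March 2026 → Thu Mar 26 2026.
Next: May 2026 → Tue May 26 2026.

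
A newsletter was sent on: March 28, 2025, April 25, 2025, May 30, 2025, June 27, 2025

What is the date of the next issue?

Every date is a Friday; gaps 28, 35, 28 days.
Each is the last Friday of its month (at least one falls on the 29th or later, ruling out '4th Friday').
Last Friday of July 2025: July 25, 2025.

July 25, 2025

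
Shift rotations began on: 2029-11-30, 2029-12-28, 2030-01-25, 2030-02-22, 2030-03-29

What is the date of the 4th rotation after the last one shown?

2030-07-26

Every date is a Friday; gaps 28, 28, 28, 35 days.
Each is the last Friday of its month (at least one falls on the 29th or later, ruling out '4th Friday').
Last Friday of April 2030: 2030-04-26.
Last Friday of May 2030: 2030-05-31.
June 2030 ends with Friday 2030-06-28.
July 2030 ends with Friday 2030-07-26.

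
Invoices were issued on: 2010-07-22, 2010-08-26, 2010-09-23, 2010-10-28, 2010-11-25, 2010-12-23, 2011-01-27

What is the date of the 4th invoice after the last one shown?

Gaps: 35, 28, 35, 28, 28, 35 days — a mix of 28 and 35. Every date is a Thursday.
Each is the 4th Thursday of its month.
February 2011 — 4th Thursday is 2011-02-24.
4th Thursday of March 2011: 2011-03-24.
April 2011 — 4th Thursday is 2011-04-28.
4th Thursday of May 2011: 2011-05-26.

2011-05-26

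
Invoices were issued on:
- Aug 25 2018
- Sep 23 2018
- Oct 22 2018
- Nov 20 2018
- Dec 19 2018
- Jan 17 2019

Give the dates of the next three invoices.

Feb 15 2019, Mar 16 2019, Apr 14 2019

Gaps between consecutive events: 29, 29, 29, 29, 29 days — a constant 29-day interval.
Jan 17 2019 + 29 days = Feb 15 2019.
Feb 15 2019 + 29 days = Mar 16 2019.
Mar 16 2019 + 29 days = Apr 14 2019.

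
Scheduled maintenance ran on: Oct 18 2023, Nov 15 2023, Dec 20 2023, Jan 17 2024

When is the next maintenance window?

Gaps: 28, 35, 28 days — a mix of 28 and 35. Every date is a Wednesday.
Each is the 3rd Wednesday of its month.
February 2024 — 3rd Wednesday is Feb 21 2024.

Feb 21 2024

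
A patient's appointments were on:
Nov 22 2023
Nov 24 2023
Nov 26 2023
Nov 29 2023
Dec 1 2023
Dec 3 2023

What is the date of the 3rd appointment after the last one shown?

Dec 10 2023

The gap pattern 2, 2, 3, 2, 2 repeats every 3 events.
These are the Wednesdays, Fridays and Sundays of each week.
The following Wednesday is Dec 6 2023.
Next Friday: Dec 8 2023.
The following Sunday is Dec 10 2023.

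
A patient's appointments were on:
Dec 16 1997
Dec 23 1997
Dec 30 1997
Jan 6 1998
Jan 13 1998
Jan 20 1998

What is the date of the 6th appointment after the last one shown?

Every event comes 7 days after the last (7, 7, 7, 7, 7).
Jan 20 1998 + 7 days = Jan 27 1998.
Jan 27 1998 + 7 days = Feb 3 1998.
Feb 3 1998 + 7 days = Feb 10 1998.
Feb 10 1998 + 7 days = Feb 17 1998.
Feb 17 1998 + 7 days = Feb 24 1998.
Feb 24 1998 + 7 days = Mar 3 1998.

Mar 3 1998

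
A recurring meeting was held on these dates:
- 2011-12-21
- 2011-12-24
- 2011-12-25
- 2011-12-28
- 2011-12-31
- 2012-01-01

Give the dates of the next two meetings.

2012-01-04, 2012-01-07

The gap pattern 3, 1, 3, 3, 1 repeats every 3 events.
These are the Wednesdays, Saturdays and Sundays of each week.
Next Wednesday: 2012-01-04.
The following Saturday is 2012-01-07.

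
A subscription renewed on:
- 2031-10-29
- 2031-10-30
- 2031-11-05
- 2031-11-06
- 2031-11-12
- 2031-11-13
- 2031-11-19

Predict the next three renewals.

2031-11-20, 2031-11-26, 2031-11-27

Gaps: 1, 6, 1, 6, 1, 6 days — not constant, but cyclic with period 2.
The events fall on every Wednesday and Thursday.
Next Thursday: 2031-11-20.
Next Wednesday: 2031-11-26.
Next Thursday: 2031-11-27.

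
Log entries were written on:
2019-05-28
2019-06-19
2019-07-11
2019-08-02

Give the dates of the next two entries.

2019-08-24, 2019-09-15

Gaps between consecutive events: 22, 22, 22 days — a constant 22-day interval.
2019-08-02 + 22 days = 2019-08-24.
2019-08-24 + 22 days = 2019-09-15.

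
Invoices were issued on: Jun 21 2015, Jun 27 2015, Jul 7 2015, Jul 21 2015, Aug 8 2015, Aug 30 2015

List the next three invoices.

The spacing grows by 4 each time: 6, 10, 14, 18, 22 days.
Next gap: 26 days. Aug 30 2015 + 26 days = Sep 25 2015.
Next gap: 30 days. Sep 25 2015 + 30 days = Oct 25 2015.
Next gap: 34 days. Oct 25 2015 + 34 days = Nov 28 2015.

Sep 25 2015, Oct 25 2015, Nov 28 2015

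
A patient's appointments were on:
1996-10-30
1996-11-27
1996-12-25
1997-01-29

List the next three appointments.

These are Wednesdays with 28, 28, 35-day gaps.
Each is the final Wednesday of its month — 1996-10-30 is past the 28th, so '4th Wednesday' doesn't fit.
Last Wednesday of February 1997: 1997-02-26.
Last Wednesday of March 1997: 1997-03-26.
April 1997 ends with Wednesday 1997-04-30.

1997-02-26, 1997-03-26, 1997-04-30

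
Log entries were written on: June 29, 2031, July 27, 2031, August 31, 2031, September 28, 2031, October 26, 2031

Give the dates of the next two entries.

November 30, 2031; December 28, 2031

Every date is a Sunday; gaps 28, 35, 28, 28 days.
Each is the last Sunday of its month (at least one falls on the 29th or later, ruling out '4th Sunday').
Last Sunday of November 2031: November 30, 2031.
December 2031 ends with Sunday December 28, 2031.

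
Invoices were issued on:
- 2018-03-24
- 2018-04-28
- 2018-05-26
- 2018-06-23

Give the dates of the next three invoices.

2018-07-28, 2018-08-25, 2018-09-22

All dates are Saturdays, 35, 28, 28 days apart.
Specifically, the 4th Saturday of each month.
4th Saturday of July 2018: 2018-07-28.
August 2018 — 4th Saturday is 2018-08-25.
4th Saturday of September 2018: 2018-09-22.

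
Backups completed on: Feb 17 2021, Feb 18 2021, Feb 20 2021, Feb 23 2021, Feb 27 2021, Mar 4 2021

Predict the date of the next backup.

Mar 10 2021

The spacing grows by 1 each time: 1, 2, 3, 4, 5 days.
Next gap: 6 days. Mar 4 2021 + 6 days = Mar 10 2021.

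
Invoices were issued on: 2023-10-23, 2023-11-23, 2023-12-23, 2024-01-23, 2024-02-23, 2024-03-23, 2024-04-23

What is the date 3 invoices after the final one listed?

2024-07-23

Gaps: 31, 30, 31, 31, 29, 31 days — not constant. Every event is on the 23rd of the month.
Pattern: the 23rd of each month.
Next: May 2024 → 2024-05-23.
June 2024: 2024-06-23.
Next: July 2024 → 2024-07-23.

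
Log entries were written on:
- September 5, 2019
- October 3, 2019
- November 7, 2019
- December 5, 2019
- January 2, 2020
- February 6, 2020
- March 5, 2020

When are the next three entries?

These are Thursdays at 28- or 35-day spacing (28, 35, 28, 28, 35, 28).
The pattern: 1st Thursday of the month.
April 2020 — 1st Thursday is April 2, 2020.
1st Thursday of May 2020: May 7, 2020.
1st Thursday of June 2020: June 4, 2020.

April 2, 2020; May 7, 2020; June 4, 2020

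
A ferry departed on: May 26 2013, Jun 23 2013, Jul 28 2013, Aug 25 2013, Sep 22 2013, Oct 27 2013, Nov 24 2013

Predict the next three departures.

Dec 22 2013, Jan 26 2014, Feb 23 2014

Gaps: 28, 35, 28, 28, 35, 28 days — a mix of 28 and 35. Every date is a Sunday.
Each is the 4th Sunday of its month.
4th Sunday of December 2013: Dec 22 2013.
January 2014 — 4th Sunday is Jan 26 2014.
4th Sunday of February 2014: Feb 23 2014.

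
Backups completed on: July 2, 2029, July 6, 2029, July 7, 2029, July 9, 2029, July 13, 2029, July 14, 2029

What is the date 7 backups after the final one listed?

Gaps: 4, 1, 2, 4, 1 days — not constant, but cyclic with period 3.
The events fall on every Monday, Friday and Saturday.
Next Monday: July 16, 2029.
The following Friday is July 20, 2029.
The following Saturday is July 21, 2029.
The following Monday is July 23, 2029.
Next Friday: July 27, 2029.
The following Saturday is July 28, 2029.
The following Monday is July 30, 2029.

July 30, 2029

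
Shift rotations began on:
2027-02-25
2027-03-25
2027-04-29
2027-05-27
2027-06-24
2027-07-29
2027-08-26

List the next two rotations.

2027-09-30, 2027-10-28

These are Thursdays with 28, 35, 28, 28, 35, 28-day gaps.
Each is the final Thursday of its month — 2027-04-29 is past the 28th, so '4th Thursday' doesn't fit.
September 2027 ends with Thursday 2027-09-30.
Last Thursday of October 2027: 2027-10-28.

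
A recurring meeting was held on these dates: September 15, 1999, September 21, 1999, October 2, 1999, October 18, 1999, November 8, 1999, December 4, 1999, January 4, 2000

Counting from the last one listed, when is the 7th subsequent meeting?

December 26, 2000

The spacing grows by 5 each time: 6, 11, 16, 21, 26, 31 days.
Next gap: 36 days. January 4, 2000 + 36 days = February 9, 2000.
Next gap: 41 days. February 9, 2000 + 41 days = March 21, 2000.
Next gap: 46 days. March 21, 2000 + 46 days = May 6, 2000.
Next gap: 51 days. May 6, 2000 + 51 days = June 26, 2000.
Next gap: 56 days. June 26, 2000 + 56 days = August 21, 2000.
Next gap: 61 days. August 21, 2000 + 61 days = October 21, 2000.
Next gap: 66 days. October 21, 2000 + 66 days = December 26, 2000.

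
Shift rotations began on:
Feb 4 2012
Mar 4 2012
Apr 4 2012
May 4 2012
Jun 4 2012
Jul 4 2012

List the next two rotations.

Aug 4 2012, Sep 4 2012

Gaps: 29, 31, 30, 31, 30 days — not constant. Every event is on the 4th of the month.
Pattern: the 4th of each month.
Next: August 2012 → Aug 4 2012.
September 2012: Sep 4 2012.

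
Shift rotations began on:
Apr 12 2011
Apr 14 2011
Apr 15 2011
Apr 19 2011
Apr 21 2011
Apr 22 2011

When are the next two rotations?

Apr 26 2011, Apr 28 2011

The gap pattern 2, 1, 4, 2, 1 repeats every 3 events.
These are the Tuesdays, Thursdays and Fridays of each week.
The following Tuesday is Apr 26 2011.
The following Thursday is Apr 28 2011.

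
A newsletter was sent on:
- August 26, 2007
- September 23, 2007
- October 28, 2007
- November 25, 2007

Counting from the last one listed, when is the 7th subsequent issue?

June 22, 2008

All dates are Sundays, 28, 35, 28 days apart.
Specifically, the 4th Sunday of each month.
4th Sunday of December 2007: December 23, 2007.
January 2008 — 4th Sunday is January 27, 2008.
4th Sunday of February 2008: February 24, 2008.
4th Sunday of March 2008: March 23, 2008.
April 2008 — 4th Sunday is April 27, 2008.
4th Sunday of May 2008: May 25, 2008.
June 2008 — 4th Sunday is June 22, 2008.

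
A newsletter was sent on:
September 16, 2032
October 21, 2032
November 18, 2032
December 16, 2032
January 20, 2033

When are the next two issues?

February 17, 2033; March 17, 2033

These are Thursdays at 28- or 35-day spacing (35, 28, 28, 35).
The pattern: 3rd Thursday of the month.
February 2033 — 3rd Thursday is February 17, 2033.
3rd Thursday of March 2033: March 17, 2033.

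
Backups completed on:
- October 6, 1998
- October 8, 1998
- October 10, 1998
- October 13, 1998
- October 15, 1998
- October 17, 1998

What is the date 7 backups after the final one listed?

Every event lands on a Tuesday or Thursday or Saturday (gaps cycle 2, 2, 3, 2, 2).
So the schedule is: every Tuesday, Thursday and Saturday.
Next Tuesday: October 20, 1998.
Next Thursday: October 22, 1998.
Next Saturday: October 24, 1998.
The following Tuesday is October 27, 1998.
Next Thursday: October 29, 1998.
Next Saturday: October 31, 1998.
The following Tuesday is November 3, 1998.

November 3, 1998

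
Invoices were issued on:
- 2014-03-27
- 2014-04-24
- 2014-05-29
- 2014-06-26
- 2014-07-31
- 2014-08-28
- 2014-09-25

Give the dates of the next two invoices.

These are Thursdays with 28, 35, 28, 35, 28, 28-day gaps.
Each is the final Thursday of its month — 2014-05-29 is past the 28th, so '4th Thursday' doesn't fit.
October 2014 ends with Thursday 2014-10-30.
November 2014 ends with Thursday 2014-11-27.

2014-10-30, 2014-11-27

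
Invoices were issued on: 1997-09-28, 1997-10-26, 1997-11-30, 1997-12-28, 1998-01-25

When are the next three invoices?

Every date is a Sunday; gaps 28, 35, 28, 28 days.
Each is the last Sunday of its month (at least one falls on the 29th or later, ruling out '4th Sunday').
Last Sunday of February 1998: 1998-02-22.
March 1998 ends with Sunday 1998-03-29.
Last Sunday of April 1998: 1998-04-26.

1998-02-22, 1998-03-29, 1998-04-26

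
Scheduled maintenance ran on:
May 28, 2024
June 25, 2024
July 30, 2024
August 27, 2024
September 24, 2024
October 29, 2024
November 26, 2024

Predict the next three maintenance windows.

All Tuesdays; the gaps (28, 35, 28, 28, 35, 28) vary with month length.
This is the last Tuesday of each month.
December 2024 ends with Tuesday December 31, 2024.
January 2025 ends with Tuesday January 28, 2025.
February 2025 ends with Tuesday February 25, 2025.

December 31, 2024; January 28, 2025; February 25, 2025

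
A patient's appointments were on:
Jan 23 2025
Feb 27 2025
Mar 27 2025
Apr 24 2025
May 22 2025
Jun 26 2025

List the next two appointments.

Gaps: 35, 28, 28, 28, 35 days — a mix of 28 and 35. Every date is a Thursday.
Each is the 4th Thursday of its month.
July 2025 — 4th Thursday is Jul 24 2025.
4th Thursday of August 2025: Aug 28 2025.

Jul 24 2025, Aug 28 2025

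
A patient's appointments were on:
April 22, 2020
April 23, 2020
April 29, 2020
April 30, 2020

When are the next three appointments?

May 6, 2020; May 7, 2020; May 13, 2020

Every event lands on a Wednesday or Thursday (gaps cycle 1, 6, 1).
So the schedule is: every Wednesday and Thursday.
The following Wednesday is May 6, 2020.
Next Thursday: May 7, 2020.
Next Wednesday: May 13, 2020.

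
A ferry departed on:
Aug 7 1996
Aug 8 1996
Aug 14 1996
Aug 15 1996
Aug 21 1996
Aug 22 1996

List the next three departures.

Aug 28 1996, Aug 29 1996, Sep 4 1996

The gap pattern 1, 6, 1, 6, 1 repeats every 2 events.
These are the Wednesdays and Thursdays of each week.
Next Wednesday: Aug 28 1996.
Next Thursday: Aug 29 1996.
The following Wednesday is Sep 4 1996.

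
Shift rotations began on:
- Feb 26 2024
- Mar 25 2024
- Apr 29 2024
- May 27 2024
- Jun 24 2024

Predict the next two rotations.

Every date is a Monday; gaps 28, 35, 28, 28 days.
Each is the last Monday of its month (at least one falls on the 29th or later, ruling out '4th Monday').
Last Monday of July 2024: Jul 29 2024.
Last Monday of August 2024: Aug 26 2024.

Jul 29 2024, Aug 26 2024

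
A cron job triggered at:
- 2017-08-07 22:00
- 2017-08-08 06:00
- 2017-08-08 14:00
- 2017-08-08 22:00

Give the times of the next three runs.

The interval is a steady 8 hours (8, 8, 8).
2017-08-08 22:00 + 8 h = 2017-08-09 06:00.
2017-08-09 06:00 + 8 h = 2017-08-09 14:00.
2017-08-09 14:00 + 8 h = 2017-08-09 22:00.

2017-08-09 06:00, 2017-08-09 14:00, 2017-08-09 22:00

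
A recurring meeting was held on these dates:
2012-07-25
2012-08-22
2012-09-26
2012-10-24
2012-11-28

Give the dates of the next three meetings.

All dates are Wednesdays, 28, 35, 28, 35 days apart.
Specifically, the 4th Wednesday of each month.
December 2012 — 4th Wednesday is 2012-12-26.
4th Wednesday of January 2013: 2013-01-23.
4th Wednesday of February 2013: 2013-02-27.

2012-12-26, 2013-01-23, 2013-02-27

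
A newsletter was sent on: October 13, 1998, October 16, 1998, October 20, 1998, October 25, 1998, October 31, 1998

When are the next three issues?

November 7, 1998; November 15, 1998; November 24, 1998

Intervals are 3, 4, 5, 6 days — an arithmetic progression with common difference 1.
Next gap: 7 days. October 31, 1998 + 7 days = November 7, 1998.
Next gap: 8 days. November 7, 1998 + 8 days = November 15, 1998.
Next gap: 9 days. November 15, 1998 + 9 days = November 24, 1998.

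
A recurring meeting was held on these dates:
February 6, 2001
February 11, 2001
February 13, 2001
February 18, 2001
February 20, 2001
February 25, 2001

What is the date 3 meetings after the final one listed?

March 6, 2001

Every event lands on a Tuesday or Sunday (gaps cycle 5, 2, 5, 2, 5).
So the schedule is: every Tuesday and Sunday.
The following Tuesday is February 27, 2001.
The following Sunday is March 4, 2001.
Next Tuesday: March 6, 2001.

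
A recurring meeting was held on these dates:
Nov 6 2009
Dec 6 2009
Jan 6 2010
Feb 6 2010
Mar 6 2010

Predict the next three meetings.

Apr 6 2010, May 6 2010, Jun 6 2010

Each date is the 6th; the gaps (30, 31, 31, 28) track the month lengths.
The rule is the 6th of each month.
Next: April 2010 → Apr 6 2010.
Next: May 2010 → May 6 2010.
Next: June 2010 → Jun 6 2010.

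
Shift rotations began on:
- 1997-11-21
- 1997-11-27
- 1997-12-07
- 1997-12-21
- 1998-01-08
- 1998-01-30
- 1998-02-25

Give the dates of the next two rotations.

1998-03-27, 1998-04-30

The spacing grows by 4 each time: 6, 10, 14, 18, 22, 26 days.
Next gap: 30 days. 1998-02-25 + 30 days = 1998-03-27.
Next gap: 34 days. 1998-03-27 + 34 days = 1998-04-30.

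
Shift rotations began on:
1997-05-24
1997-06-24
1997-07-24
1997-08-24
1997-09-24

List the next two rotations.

Each date is the 24th; the gaps (31, 30, 31, 31) track the month lengths.
The rule is the 24th of each month.
Next: October 1997 → 1997-10-24.
November 1997: 1997-11-24.

1997-10-24, 1997-11-24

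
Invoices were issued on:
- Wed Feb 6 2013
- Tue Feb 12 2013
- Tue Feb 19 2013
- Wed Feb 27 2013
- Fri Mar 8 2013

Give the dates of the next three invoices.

Mon Mar 18 2013, Fri Mar 29 2013, Wed Apr 10 2013

Intervals are 6, 7, 8, 9 days — an arithmetic progression with common difference 1.
Next gap: 10 days. Fri Mar 8 2013 + 10 days = Mon Mar 18 2013.
Next gap: 11 days. Mon Mar 18 2013 + 11 days = Fri Mar 29 2013.
Next gap: 12 days. Fri Mar 29 2013 + 12 days = Wed Apr 10 2013.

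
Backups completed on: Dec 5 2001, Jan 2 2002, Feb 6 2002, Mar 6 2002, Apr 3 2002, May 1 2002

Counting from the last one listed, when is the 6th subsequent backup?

Nov 6 2002

These are Wednesdays at 28- or 35-day spacing (28, 35, 28, 28, 28).
The pattern: 1st Wednesday of the month.
June 2002 — 1st Wednesday is Jun 5 2002.
1st Wednesday of July 2002: Jul 3 2002.
August 2002 — 1st Wednesday is Aug 7 2002.
1st Wednesday of September 2002: Sep 4 2002.
October 2002 — 1st Wednesday is Oct 2 2002.
1st Wednesday of November 2002: Nov 6 2002.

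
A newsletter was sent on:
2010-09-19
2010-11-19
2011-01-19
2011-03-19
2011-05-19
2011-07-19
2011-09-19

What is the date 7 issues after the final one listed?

Each date is the 19th; the gaps (61, 61, 59, 61, 61, 62) track the month lengths.
The rule is the 19th of every 2 months.
November 2011: 2011-11-19.
Next: January 2012 → 2012-01-19.
Next: March 2012 → 2012-03-19.
Next: May 2012 → 2012-05-19.
Next: July 2012 → 2012-07-19.
Next: September 2012 → 2012-09-19.
Next: November 2012 → 2012-11-19.

2012-11-19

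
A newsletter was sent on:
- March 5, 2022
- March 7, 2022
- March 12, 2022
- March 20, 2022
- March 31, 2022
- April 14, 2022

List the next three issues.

Intervals are 2, 5, 8, 11, 14 days — an arithmetic progression with common difference 3.
Next gap: 17 days. April 14, 2022 + 17 days = May 1, 2022.
Next gap: 20 days. May 1, 2022 + 20 days = May 21, 2022.
Next gap: 23 days. May 21, 2022 + 23 days = June 13, 2022.

May 1, 2022; May 21, 2022; June 13, 2022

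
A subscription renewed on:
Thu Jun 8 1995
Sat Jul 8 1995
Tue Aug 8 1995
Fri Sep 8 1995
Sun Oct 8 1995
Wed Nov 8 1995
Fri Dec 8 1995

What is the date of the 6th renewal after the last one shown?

Each date is the 8th; the gaps (30, 31, 31, 30, 31, 30) track the month lengths.
The rule is the 8th of each month.
January 1996: Mon Jan 8 1996.
Next: February 1996 → Thu Feb 8 1996.
March 1996: Fri Mar 8 1996.
April 1996: Mon Apr 8 1996.
Next: May 1996 → Wed May 8 1996.
Next: June 1996 → Sat Jun 8 1996.

Sat Jun 8 1996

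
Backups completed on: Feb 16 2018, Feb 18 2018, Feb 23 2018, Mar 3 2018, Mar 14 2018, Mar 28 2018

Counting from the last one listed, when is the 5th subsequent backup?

Jul 21 2018

Intervals are 2, 5, 8, 11, 14 days — an arithmetic progression with common difference 3.
Next gap: 17 days. Mar 28 2018 + 17 days = Apr 14 2018.
Next gap: 20 days. Apr 14 2018 + 20 days = May 4 2018.
Next gap: 23 days. May 4 2018 + 23 days = May 27 2018.
Next gap: 26 days. May 27 2018 + 26 days = Jun 22 2018.
Next gap: 29 days. Jun 22 2018 + 29 days = Jul 21 2018.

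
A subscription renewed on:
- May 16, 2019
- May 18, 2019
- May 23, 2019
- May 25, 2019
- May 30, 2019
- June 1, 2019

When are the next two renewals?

The gap pattern 2, 5, 2, 5, 2 repeats every 2 events.
These are the Thursdays and Saturdays of each week.
Next Thursday: June 6, 2019.
The following Saturday is June 8, 2019.

June 6, 2019; June 8, 2019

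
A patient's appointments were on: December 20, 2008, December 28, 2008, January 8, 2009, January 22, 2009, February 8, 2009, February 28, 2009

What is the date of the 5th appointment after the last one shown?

The spacing grows by 3 each time: 8, 11, 14, 17, 20 days.
Next gap: 23 days. February 28, 2009 + 23 days = March 23, 2009.
Next gap: 26 days. March 23, 2009 + 26 days = April 18, 2009.
Next gap: 29 days. April 18, 2009 + 29 days = May 17, 2009.
Next gap: 32 days. May 17, 2009 + 32 days = June 18, 2009.
Next gap: 35 days. June 18, 2009 + 35 days = July 23, 2009.

July 23, 2009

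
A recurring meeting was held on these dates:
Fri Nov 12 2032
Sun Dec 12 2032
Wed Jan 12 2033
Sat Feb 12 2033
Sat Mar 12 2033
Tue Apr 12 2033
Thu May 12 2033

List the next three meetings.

Sun Jun 12 2033, Tue Jul 12 2033, Fri Aug 12 2033

Gaps: 30, 31, 31, 28, 31, 30 days — not constant. Every event is on the 12th of the month.
Pattern: the 12th of each month.
Next: June 2033 → Sun Jun 12 2033.
Next: July 2033 → Tue Jul 12 2033.
Next: August 2033 → Fri Aug 12 2033.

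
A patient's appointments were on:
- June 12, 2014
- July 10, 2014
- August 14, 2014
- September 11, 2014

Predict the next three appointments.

October 9, 2014; November 13, 2014; December 11, 2014

All dates are Thursdays, 28, 35, 28 days apart.
Specifically, the 2nd Thursday of each month.
October 2014 — 2nd Thursday is October 9, 2014.
November 2014 — 2nd Thursday is November 13, 2014.
December 2014 — 2nd Thursday is December 11, 2014.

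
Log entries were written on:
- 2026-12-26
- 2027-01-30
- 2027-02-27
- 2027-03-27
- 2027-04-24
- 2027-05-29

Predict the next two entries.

Every date is a Saturday; gaps 35, 28, 28, 28, 35 days.
Each is the last Saturday of its month (at least one falls on the 29th or later, ruling out '4th Saturday').
June 2027 ends with Saturday 2027-06-26.
Last Saturday of July 2027: 2027-07-31.

2027-06-26, 2027-07-31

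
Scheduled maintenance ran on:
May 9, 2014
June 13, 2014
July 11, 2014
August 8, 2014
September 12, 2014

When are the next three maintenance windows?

These are Fridays at 28- or 35-day spacing (35, 28, 28, 35).
The pattern: 2nd Friday of the month.
2nd Friday of October 2014: October 10, 2014.
2nd Friday of November 2014: November 14, 2014.
2nd Friday of December 2014: December 12, 2014.

October 10, 2014; November 14, 2014; December 12, 2014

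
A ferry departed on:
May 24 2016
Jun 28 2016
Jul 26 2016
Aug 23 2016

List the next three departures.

Sep 27 2016, Oct 25 2016, Nov 22 2016

All dates are Tuesdays, 35, 28, 28 days apart.
Specifically, the 4th Tuesday of each month.
September 2016 — 4th Tuesday is Sep 27 2016.
4th Tuesday of October 2016: Oct 25 2016.
November 2016 — 4th Tuesday is Nov 22 2016.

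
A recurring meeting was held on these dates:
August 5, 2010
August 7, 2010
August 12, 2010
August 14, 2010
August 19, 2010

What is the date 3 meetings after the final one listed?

August 28, 2010

Every event lands on a Thursday or Saturday (gaps cycle 2, 5, 2, 5).
So the schedule is: every Thursday and Saturday.
Next Saturday: August 21, 2010.
The following Thursday is August 26, 2010.
The following Saturday is August 28, 2010.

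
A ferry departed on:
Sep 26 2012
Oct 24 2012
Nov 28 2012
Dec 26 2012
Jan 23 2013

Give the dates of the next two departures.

All dates are Wednesdays, 28, 35, 28, 28 days apart.
Specifically, the 4th Wednesday of each month.
February 2013 — 4th Wednesday is Feb 27 2013.
4th Wednesday of March 2013: Mar 27 2013.

Feb 27 2013, Mar 27 2013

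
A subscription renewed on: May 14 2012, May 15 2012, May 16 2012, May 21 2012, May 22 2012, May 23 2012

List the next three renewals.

May 28 2012, May 29 2012, May 30 2012

The gap pattern 1, 1, 5, 1, 1 repeats every 3 events.
These are the Mondays, Tuesdays and Wednesdays of each week.
The following Monday is May 28 2012.
The following Tuesday is May 29 2012.
The following Wednesday is May 30 2012.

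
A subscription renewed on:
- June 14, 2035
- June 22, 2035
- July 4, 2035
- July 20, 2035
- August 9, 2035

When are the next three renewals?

Intervals are 8, 12, 16, 20 days — an arithmetic progression with common difference 4.
Next gap: 24 days. August 9, 2035 + 24 days = September 2, 2035.
Next gap: 28 days. September 2, 2035 + 28 days = September 30, 2035.
Next gap: 32 days. September 30, 2035 + 32 days = November 1, 2035.

September 2, 2035; September 30, 2035; November 1, 2035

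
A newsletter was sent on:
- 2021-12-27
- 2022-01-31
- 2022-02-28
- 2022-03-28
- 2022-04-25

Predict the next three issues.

These are Mondays with 35, 28, 28, 28-day gaps.
Each is the final Monday of its month — 2022-01-31 is past the 28th, so '4th Monday' doesn't fit.
May 2022 ends with Monday 2022-05-30.
June 2022 ends with Monday 2022-06-27.
July 2022 ends with Monday 2022-07-25.

2022-05-30, 2022-06-27, 2022-07-25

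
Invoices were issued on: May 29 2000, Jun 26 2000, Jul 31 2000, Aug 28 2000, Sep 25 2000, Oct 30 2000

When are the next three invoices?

Nov 27 2000, Dec 25 2000, Jan 29 2001

All Mondays; the gaps (28, 35, 28, 28, 35) vary with month length.
This is the last Monday of each month.
November 2000 ends with Monday Nov 27 2000.
December 2000 ends with Monday Dec 25 2000.
January 2001 ends with Monday Jan 29 2001.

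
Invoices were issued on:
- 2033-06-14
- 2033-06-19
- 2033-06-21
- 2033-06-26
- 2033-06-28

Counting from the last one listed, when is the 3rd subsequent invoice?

Gaps: 5, 2, 5, 2 days — not constant, but cyclic with period 2.
The events fall on every Tuesday and Sunday.
Next Sunday: 2033-07-03.
The following Tuesday is 2033-07-05.
The following Sunday is 2033-07-10.

2033-07-10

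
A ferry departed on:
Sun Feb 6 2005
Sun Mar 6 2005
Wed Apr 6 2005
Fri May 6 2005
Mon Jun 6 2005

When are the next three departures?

Wed Jul 6 2005, Sat Aug 6 2005, Tue Sep 6 2005

Gaps: 28, 31, 30, 31 days — not constant. Every event is on the 6th of the month.
Pattern: the 6th of each month.
July 2005: Wed Jul 6 2005.
August 2005: Sat Aug 6 2005.
September 2005: Tue Sep 6 2005.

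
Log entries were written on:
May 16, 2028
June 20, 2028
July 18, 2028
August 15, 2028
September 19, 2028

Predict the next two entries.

October 17, 2028; November 21, 2028

Gaps: 35, 28, 28, 35 days — a mix of 28 and 35. Every date is a Tuesday.
Each is the 3rd Tuesday of its month.
3rd Tuesday of October 2028: October 17, 2028.
November 2028 — 3rd Tuesday is November 21, 2028.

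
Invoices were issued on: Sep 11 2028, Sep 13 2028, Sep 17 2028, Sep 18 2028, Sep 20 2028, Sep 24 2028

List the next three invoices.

The gap pattern 2, 4, 1, 2, 4 repeats every 3 events.
These are the Mondays, Wednesdays and Sundays of each week.
The following Monday is Sep 25 2028.
The following Wednesday is Sep 27 2028.
The following Sunday is Oct 1 2028.

Sep 25 2028, Sep 27 2028, Oct 1 2028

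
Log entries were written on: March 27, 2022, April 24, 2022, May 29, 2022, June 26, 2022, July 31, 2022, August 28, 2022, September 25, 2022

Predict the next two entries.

These are Sundays with 28, 35, 28, 35, 28, 28-day gaps.
Each is the final Sunday of its month — May 29, 2022 is past the 28th, so '4th Sunday' doesn't fit.
October 2022 ends with Sunday October 30, 2022.
November 2022 ends with Sunday November 27, 2022.

October 30, 2022; November 27, 2022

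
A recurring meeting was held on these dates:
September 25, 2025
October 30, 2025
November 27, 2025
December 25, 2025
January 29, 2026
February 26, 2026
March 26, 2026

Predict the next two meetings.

April 30, 2026; May 28, 2026

These are Thursdays with 35, 28, 28, 35, 28, 28-day gaps.
Each is the final Thursday of its month — October 30, 2025 is past the 28th, so '4th Thursday' doesn't fit.
April 2026 ends with Thursday April 30, 2026.
May 2026 ends with Thursday May 28, 2026.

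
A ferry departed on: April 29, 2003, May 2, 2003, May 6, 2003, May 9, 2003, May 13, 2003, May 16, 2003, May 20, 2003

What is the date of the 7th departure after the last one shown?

Every event lands on a Tuesday or Friday (gaps cycle 3, 4, 3, 4, 3, 4).
So the schedule is: every Tuesday and Friday.
Next Friday: May 23, 2003.
The following Tuesday is May 27, 2003.
Next Friday: May 30, 2003.
The following Tuesday is June 3, 2003.
Next Friday: June 6, 2003.
The following Tuesday is June 10, 2003.
The following Friday is June 13, 2003.

June 13, 2003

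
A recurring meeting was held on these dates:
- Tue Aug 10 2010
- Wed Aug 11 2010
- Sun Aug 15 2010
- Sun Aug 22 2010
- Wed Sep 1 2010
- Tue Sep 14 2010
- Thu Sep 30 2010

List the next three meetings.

Tue Oct 19 2010, Wed Nov 10 2010, Sun Dec 5 2010

The spacing grows by 3 each time: 1, 4, 7, 10, 13, 16 days.
Next gap: 19 days. Thu Sep 30 2010 + 19 days = Tue Oct 19 2010.
Next gap: 22 days. Tue Oct 19 2010 + 22 days = Wed Nov 10 2010.
Next gap: 25 days. Wed Nov 10 2010 + 25 days = Sun Dec 5 2010.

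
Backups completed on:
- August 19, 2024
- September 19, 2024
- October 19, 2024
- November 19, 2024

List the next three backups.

Each date is the 19th; the gaps (31, 30, 31) track the month lengths.
The rule is the 19th of each month.
Next: December 2024 → December 19, 2024.
January 2025: January 19, 2025.
February 2025: February 19, 2025.

December 19, 2024; January 19, 2025; February 19, 2025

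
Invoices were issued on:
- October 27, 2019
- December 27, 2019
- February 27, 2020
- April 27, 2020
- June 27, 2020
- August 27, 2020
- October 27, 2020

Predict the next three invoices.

The day-of-month is always 27 (61, 62, 60, 61, 61, 61 days between events).
So this recurs on the 27th of every 2 months.
Next: December 2020 → December 27, 2020.
February 2021: February 27, 2021.
April 2021: April 27, 2021.

December 27, 2020; February 27, 2021; April 27, 2021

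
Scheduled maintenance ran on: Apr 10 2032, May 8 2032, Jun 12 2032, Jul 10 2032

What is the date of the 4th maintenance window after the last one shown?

Nov 13 2032

Gaps: 28, 35, 28 days — a mix of 28 and 35. Every date is a Saturday.
Each is the 2nd Saturday of its month.
August 2032 — 2nd Saturday is Aug 14 2032.
2nd Saturday of September 2032: Sep 11 2032.
October 2032 — 2nd Saturday is Oct 9 2032.
2nd Saturday of November 2032: Nov 13 2032.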